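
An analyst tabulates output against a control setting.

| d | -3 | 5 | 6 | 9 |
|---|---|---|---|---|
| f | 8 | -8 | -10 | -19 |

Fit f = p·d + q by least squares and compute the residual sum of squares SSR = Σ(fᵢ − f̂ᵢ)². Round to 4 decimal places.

The normal system XᵀX·[p, q]ᵀ = Xᵀf is [[151, 17]; [17, 4]]·[p, q]ᵀ = [-295, -29]ᵀ.
Determinant 151·4 − 17² = 315.
p = ((-295)·4 − 17·(-29))/315 = -229/105; q = (151·(-29) − 17·(-295))/315 = 212/105.
Residuals: -59/105, 31/35, 16/15, -146/105; SSR = 146/35.

SSR = 4.1714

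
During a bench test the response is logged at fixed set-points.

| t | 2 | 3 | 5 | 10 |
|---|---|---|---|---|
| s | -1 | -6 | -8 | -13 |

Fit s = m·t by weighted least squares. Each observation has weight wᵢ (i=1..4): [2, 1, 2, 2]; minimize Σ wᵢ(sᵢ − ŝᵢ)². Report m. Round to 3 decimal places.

Sums needed: Σwᵢ·t·t = 267.
And Σwᵢ·t·s = -362.
m = (-362)/267 = -1.35581.

m = -1.356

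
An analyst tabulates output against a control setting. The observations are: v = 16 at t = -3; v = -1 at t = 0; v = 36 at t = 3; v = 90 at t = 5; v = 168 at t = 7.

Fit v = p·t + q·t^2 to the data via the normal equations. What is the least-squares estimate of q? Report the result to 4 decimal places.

q = 2.9399

Compute the Gram sums: Σt·t = 92, Σt·t^2 = 468, Σt^2·t^2 = 3188.
Moment sums: Σt·v = 1686, Σt^2·v = 10950.
XᵀX·[p, q]ᵀ = Xᵀv becomes [[92, 468]; [468, 3188]]·[p, q]ᵀ = [1686, 10950]ᵀ.
Determinant 92·3188 − 468² = 74272.
p = (1686·3188 − 468·10950)/74272 = 7824/2321; q = (92·10950 − 468·1686)/74272 = 13647/4642.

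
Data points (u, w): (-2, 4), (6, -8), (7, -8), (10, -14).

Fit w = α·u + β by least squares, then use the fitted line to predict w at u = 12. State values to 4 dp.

ŵ = -16.4000

Setting ∂/∂α … = 0 gives: 189·α + 21·β = -252;  21·α + 4·β = -26.
(Σu·u = 189, Σu = 21, Σ1 = 4, Σu·w = -252, Σw = -26.)
det = 189·4 − 21² = 315.
α = ((-252)·4 − 21·(-26))/315 = -22/15; β = (189·(-26) − 21·(-252))/315 = 6/5.
At u = 12: ŵ = (-22/15)·(12) + (6/5)·(1) = -82/5.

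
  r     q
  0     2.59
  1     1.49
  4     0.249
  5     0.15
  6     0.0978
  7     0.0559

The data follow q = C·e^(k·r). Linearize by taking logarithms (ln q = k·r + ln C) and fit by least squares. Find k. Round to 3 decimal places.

k = -0.551

Linearized form: ln q = k·r + ln C. From the 6 transformed points,
Σr = 23.0000, Σ(r)² = 127.0000, Σln q = -7.1460, Σr·ln q = -48.7864.
Equations: 127.0000·k + 23.0000·ln C = -48.7864;  23.0000·k + 6·ln C = -7.1460.
Slope k = (n·Σr·ln q − Σr·Σln q)/(n·Σ(r)² − (Σr)²) = (6·-48.7864 − 23.0000·-7.1460)/233.0000 = -0.55090; ln C = (Σln q − k·Σr)/n = 0.92078.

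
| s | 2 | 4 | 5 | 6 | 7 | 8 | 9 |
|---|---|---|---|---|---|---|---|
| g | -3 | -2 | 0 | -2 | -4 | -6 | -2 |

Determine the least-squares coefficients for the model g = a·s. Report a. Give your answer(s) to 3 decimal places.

XᵀX·[a]ᵀ = Xᵀg reads: 275·a = -120.
a = (-120)/275 = -0.436364.

a = -0.436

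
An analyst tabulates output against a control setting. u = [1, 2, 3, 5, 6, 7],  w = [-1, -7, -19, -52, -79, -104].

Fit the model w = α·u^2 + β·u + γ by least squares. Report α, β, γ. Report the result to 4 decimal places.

From the data, Σu^2·u^2 = 4420, Σu^2·u = 720, Σu^2 = 124, Σu·u = 124, Σu = 24, Σ1 = 6.
Right-hand side: Σu^2·w = -9440, Σu·w = -1534, Σw = -262.
MᵀM·[α, β, γ]ᵀ = Mᵀw becomes [[4420, 720, 124]; [720, 124, 24]; [124, 24, 6]]·[α, β, γ]ᵀ = [-9440, -1534, -262]ᵀ.
Inverting the 3×3 Gram matrix, [α, β, γ]ᵀ = [-103/49, -53/98, 95/49]ᵀ.

α = -2.1020, β = -0.5408, γ = 1.9388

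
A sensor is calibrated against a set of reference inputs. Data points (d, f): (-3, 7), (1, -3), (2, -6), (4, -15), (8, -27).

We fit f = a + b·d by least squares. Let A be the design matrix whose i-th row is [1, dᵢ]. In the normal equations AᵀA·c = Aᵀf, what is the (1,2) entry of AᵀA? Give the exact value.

Row 1 ↔ basis 1, column 2 ↔ basis d, so (AᵀA)_{1,2} = Σᵢ d = (1)·(-3) + (1)·(1) + (1)·(2) + (1)·(4) + (1)·(8) = 12.

12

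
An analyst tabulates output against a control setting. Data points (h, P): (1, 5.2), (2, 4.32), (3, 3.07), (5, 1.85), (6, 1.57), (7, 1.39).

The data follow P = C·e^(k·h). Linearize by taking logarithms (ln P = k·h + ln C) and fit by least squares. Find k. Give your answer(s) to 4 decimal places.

k = -0.2317

Linearized form: ln P = k·h + ln C. From the 6 transformed points,
Σh = 24.0000, Σ(h)² = 124.0000, Σln P = 5.6292, Σh·ln P = 16.0277.
Normal system: [[124.0000, 24.0000]; [24.0000, 6]]·[k, ln C]ᵀ = [16.0277, 5.6292]ᵀ.
Δ = 124.0000·6 − (24.0000)² = 168.0000; k = (16.0277·6 − 24.0000·5.6292)/168.0000 = -0.23175, ln C = (124.0000·5.6292 − 24.0000·16.0277)/168.0000 = 1.86518.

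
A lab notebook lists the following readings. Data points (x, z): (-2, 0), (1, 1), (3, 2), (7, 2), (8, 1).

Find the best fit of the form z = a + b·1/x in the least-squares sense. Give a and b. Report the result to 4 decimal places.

Compute the Gram sums: Σ1 = 5, Σ1/x = 185/168, Σ1/x·1/x = 39433/28224.
And Σz = 6, Σ1/x·z = 349/168.
AᵀA·[a, b]ᵀ = Aᵀz becomes [[5, 185/168]; [185/168, 39433/28224]]·[a, b]ᵀ = [6, 349/168]ᵀ.
Determinant 5·(39433/28224) − (185/168)² = 40735/7056.
a = (6·(39433/28224) − (185/168)·(349/168))/(40735/7056) = 172033/162940; b = (5·(349/168) − (185/168)·6)/(40735/7056) = 5334/8147.

a = 1.0558, b = 0.6547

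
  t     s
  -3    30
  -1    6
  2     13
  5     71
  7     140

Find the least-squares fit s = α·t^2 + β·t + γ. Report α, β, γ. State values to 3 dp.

α = 2.888, β = -0.596, γ = 2.364

From the data, Σt^2·t^2 = 3124, Σt^2·t = 448, Σt^2 = 88, Σt·t = 88, Σt = 10, Σ1 = 5.
And Σt^2·s = 8963, Σt·s = 1265, Σs = 260.
Normal equations: [[3124, 448, 88]; [448, 88, 10]; [88, 10, 5]]·[α, β, γ]ᵀ = [8963, 1265, 260]ᵀ.
Inverting the 3×3 Gram matrix, [α, β, γ]ᵀ = [335/116, -1175/1972, 2331/986]ᵀ.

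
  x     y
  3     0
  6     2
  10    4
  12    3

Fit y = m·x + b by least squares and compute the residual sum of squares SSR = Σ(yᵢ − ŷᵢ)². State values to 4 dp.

Sums needed: Σx·x = 289, Σx = 31, Σ1 = 4.
Right-hand side: Σx·y = 88, Σy = 9.
MᵀM·[m, b]ᵀ = Mᵀy becomes [[289, 31]; [31, 4]]·[m, b]ᵀ = [88, 9]ᵀ.
Eliminating b: 4·(row 1) − 31·(row 2) gives 195·m = 4·88 − 31·9 = 73, so m = 73/195.
Then b = (9 − 31·(73/195))/4 = -127/195.
Residuals: -92/195, 79/195, 59/65, -164/195; SSR = 374/195.

SSR = 1.9179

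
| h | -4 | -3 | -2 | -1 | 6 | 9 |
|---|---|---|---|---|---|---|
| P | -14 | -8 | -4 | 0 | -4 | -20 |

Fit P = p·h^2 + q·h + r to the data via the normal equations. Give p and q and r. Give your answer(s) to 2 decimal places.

Normal-equation sums: Σh^2·h^2 = 8211, Σh^2·h = 845, Σh^2 = 147, Σh·h = 147, Σh = 5, Σ1 = 6.
Right-hand side: Σh^2·P = -2076, Σh·P = -116, ΣP = -50.
So XᵀX·[p, q, r]ᵀ = XᵀP: [[8211, 845, 147]; [845, 147, 5]; [147, 5, 6]]·[p, q, r]ᵀ = [-2076, -116, -50]ᵀ.
Solving the 3×3 system (Gaussian elimination) gives p = -12721/25572, q = 17013/8524, r = 14008/6393.

p = -0.50, q = 2.00, r = 2.19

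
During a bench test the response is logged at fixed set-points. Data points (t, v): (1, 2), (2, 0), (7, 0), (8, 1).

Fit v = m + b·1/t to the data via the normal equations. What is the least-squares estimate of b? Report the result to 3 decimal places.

b = 1.583

Normal-equation sums: Σ1 = 4, Σ1/t = 99/56, Σ1/t·1/t = 4033/3136.
For Aᵀv: Σv = 3, Σ1/t·v = 17/8.
Determinant 4·(4033/3136) − (99/56)² = 6331/3136.
m = (3·(4033/3136) − (99/56)·(17/8))/(6331/3136) = 318/6331; b = (4·(17/8) − (99/56)·3)/(6331/3136) = 10024/6331.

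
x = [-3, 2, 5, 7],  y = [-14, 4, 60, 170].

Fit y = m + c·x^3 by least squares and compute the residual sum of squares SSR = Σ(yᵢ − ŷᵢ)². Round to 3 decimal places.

SSR = 2.551

MᵀM·[m, c]ᵀ = Mᵀy reads: 4·m + 449·c = 220;  449·m + 134067·c = 66220.
Determinant 4·134067 − 449² = 334667.
m = (220·134067 − 449·66220)/334667 = -238040/334667; c = (4·66220 − 449·220)/334667 = 166100/334667.
Residuals: 37402/334667, 247908/334667, -444440/334667, 159130/334667; SSR = 853704/334667.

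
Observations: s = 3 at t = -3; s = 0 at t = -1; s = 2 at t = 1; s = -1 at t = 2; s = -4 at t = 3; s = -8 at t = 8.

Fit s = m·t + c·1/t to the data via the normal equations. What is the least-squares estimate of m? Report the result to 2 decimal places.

m = -1.10

From the data, Σt·t = 88, Σt·1/t = 6, Σ1/t·1/t = 1433/576.
For Aᵀs: Σt·s = -85, Σ1/t·s = -11/6.
AᵀA·[m, c]ᵀ = Aᵀs becomes [[88, 6]; [6, 1433/576]]·[m, c]ᵀ = [-85, -11/6]ᵀ.
Eliminating c: (1433/576)·(row 1) − 6·(row 2) gives (13171/72)·m = (1433/576)·(-85) − 6·(-11/6) = -115469/576, so m = -115469/105368.
Then c = ((-11/6) − 6·(-115469/105368))/(1433/576) = 25104/13171.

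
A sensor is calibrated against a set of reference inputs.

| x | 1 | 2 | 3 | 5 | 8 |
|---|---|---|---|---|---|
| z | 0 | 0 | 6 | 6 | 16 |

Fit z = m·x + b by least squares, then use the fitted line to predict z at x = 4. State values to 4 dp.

ẑ = 6.0519

Setting ∂/∂m … = 0 gives: 103·m + 19·b = 176;  19·m + 5·b = 28.
(Σx·x = 103, Σx = 19, Σ1 = 5, Σx·z = 176, Σz = 28.)
Determinant 103·5 − 19² = 154.
m = (176·5 − 19·28)/154 = 174/77; b = (103·28 − 19·176)/154 = -230/77.
At x = 4: ẑ = (174/77)·(4) + (-230/77)·(1) = 466/77.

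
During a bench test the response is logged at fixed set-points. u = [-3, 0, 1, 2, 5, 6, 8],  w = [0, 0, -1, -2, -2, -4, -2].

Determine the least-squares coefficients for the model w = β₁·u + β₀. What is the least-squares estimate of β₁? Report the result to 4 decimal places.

Setting ∂/∂β₁ … = 0 gives: 139·β₁ + 19·β₀ = -55;  19·β₁ + 7·β₀ = -11.
det = 139·7 − 19² = 612.
β₁ = ((-55)·7 − 19·(-11))/612 = -44/153; β₀ = (139·(-11) − 19·(-55))/612 = -121/153.

β₁ = -0.2876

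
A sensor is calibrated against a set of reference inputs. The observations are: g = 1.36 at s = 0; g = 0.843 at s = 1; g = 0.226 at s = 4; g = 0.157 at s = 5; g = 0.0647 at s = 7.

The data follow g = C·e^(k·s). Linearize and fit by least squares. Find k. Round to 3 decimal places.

k = -0.432

Taking logs, ln g = k·s + ln C, so regress ln g on s.
Sums: Σs = 17.0000, Σ(s)² = 91.0000, Σln g = -5.9400, Σs·ln g = -34.5432.
Normal system: [[91.0000, 17.0000]; [17.0000, 5]]·[k, ln C]ᵀ = [-34.5432, -5.9400]ᵀ.
Δ = 91.0000·5 − (17.0000)² = 166.0000; k = (-34.5432·5 − 17.0000·-5.9400)/166.0000 = -0.43214, ln C = (91.0000·-5.9400 − 17.0000·-34.5432)/166.0000 = 0.28127.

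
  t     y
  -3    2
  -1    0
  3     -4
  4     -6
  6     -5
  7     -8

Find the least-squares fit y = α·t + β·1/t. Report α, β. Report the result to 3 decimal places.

α = -1.111, β = 0.894

From the data, Σt·t = 120, Σt·1/t = 6, Σ1/t·1/t = 1045/784.
Right-hand side: Σt·y = -128, Σ1/t·y = -115/21.
So AᵀA·[α, β]ᵀ = Aᵀy: [[120, 6]; [6, 1045/784]]·[α, β]ᵀ = [-128, -115/21]ᵀ.
Δ = 120·(1045/784) − 6² = 12147/98.
α = ((-128)·(1045/784) − 6·(-115/21))/(12147/98) = -4500/4049; β = (120·(-115/21) − 6·(-128))/(12147/98) = 10864/12147.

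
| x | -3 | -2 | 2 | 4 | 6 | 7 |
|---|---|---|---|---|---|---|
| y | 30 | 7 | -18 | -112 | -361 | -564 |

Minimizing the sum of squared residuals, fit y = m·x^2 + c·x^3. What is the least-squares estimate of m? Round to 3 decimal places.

m = -1.124

From the data, Σx^2·x^2 = 4066, Σx^2·x^3 = 25364, Σx^3·x^3 = 169258.
Moment sums: Σx^2·y = -42198, Σx^3·y = -279606.
Normal equations: [[4066, 25364]; [25364, 169258]]·[m, c]ᵀ = [-42198, -279606]ᵀ.
Eliminating c: 169258·(row 1) − 25364·(row 2) gives 44870532·m = 169258·(-42198) − 25364·(-279606) = -50422500, so m = -4201875/3739211.
Then c = ((-279606) − 25364·(-4201875/3739211))/169258 = -5547327/3739211.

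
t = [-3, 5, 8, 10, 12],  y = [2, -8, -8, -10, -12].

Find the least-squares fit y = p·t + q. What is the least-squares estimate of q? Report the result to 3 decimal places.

With design matrix A, AᵀA = [[342, 32]; [32, 5]] and Aᵀy = [-354, -36]ᵀ.
Δ = 342·5 − 32² = 686.
p = ((-354)·5 − 32·(-36))/686 = -309/343; q = (342·(-36) − 32·(-354))/686 = -492/343.

q = -1.434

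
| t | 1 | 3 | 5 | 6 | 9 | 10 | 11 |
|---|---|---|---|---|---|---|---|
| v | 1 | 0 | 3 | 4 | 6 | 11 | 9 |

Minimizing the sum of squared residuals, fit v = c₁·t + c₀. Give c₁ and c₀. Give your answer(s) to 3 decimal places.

c₁ = 1.009, c₀ = -1.626

The normal equations are: 373·c₁ + 45·c₀ = 303;  45·c₁ + 7·c₀ = 34.
det = 373·7 − 45² = 586.
c₁ = (303·7 − 45·34)/586 = 591/586; c₀ = (373·34 − 45·303)/586 = -953/586.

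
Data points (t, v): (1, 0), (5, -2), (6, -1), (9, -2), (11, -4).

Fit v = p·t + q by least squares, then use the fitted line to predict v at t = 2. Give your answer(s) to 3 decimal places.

v̂ = -0.284

Setting ∂/∂p … = 0 gives: 264·p + 32·q = -78;  32·p + 5·q = -9.
Eliminating q: 5·(row 1) − 32·(row 2) gives 296·p = 5·(-78) − 32·(-9) = -102, so p = -51/148.
Then q = ((-9) − 32·(-51/148))/5 = 15/37.
At t = 2: v̂ = (-51/148)·(2) + (15/37)·(1) = -21/74.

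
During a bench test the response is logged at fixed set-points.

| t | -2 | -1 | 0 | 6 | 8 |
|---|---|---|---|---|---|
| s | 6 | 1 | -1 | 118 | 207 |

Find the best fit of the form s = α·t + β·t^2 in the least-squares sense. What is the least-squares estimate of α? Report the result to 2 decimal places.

α = 2.33

Compute the Gram sums: Σt·t = 105, Σt·t^2 = 719, Σt^2·t^2 = 5409.
Right-hand side: Σt·s = 2351, Σt^2·s = 17521.
MᵀM·[α, β]ᵀ = Mᵀs becomes [[105, 719]; [719, 5409]]·[α, β]ᵀ = [2351, 17521]ᵀ.
Determinant 105·5409 − 719² = 50984.
α = (2351·5409 − 719·17521)/50984 = 14870/6373; β = (105·17521 − 719·2351)/50984 = 18667/6373.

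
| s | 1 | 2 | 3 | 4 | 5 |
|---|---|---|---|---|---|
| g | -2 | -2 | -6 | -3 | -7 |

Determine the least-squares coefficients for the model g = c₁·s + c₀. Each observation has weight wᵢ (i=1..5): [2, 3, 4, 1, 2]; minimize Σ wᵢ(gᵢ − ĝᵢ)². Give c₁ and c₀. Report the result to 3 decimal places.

c₁ = -1.297, c₀ = -0.576

Normal-equation sums: Σwᵢ·s·s = 116, Σwᵢ·s = 34, Σwᵢ·1 = 12.
And Σwᵢ·s·g = -170, Σwᵢ·g = -51.
det = 116·12 − 34² = 236.
c₁ = ((-170)·12 − 34·(-51))/236 = -153/118; c₀ = (116·(-51) − 34·(-170))/236 = -34/59.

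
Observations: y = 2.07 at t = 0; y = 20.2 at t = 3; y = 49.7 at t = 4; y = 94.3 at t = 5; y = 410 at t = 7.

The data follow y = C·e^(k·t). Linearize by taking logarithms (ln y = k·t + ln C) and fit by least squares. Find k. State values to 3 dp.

Taking logs, ln y = k·t + ln C, so regress ln y on t.
XᵀX = [[99.0000, 19.0000]; [19.0000, 5]], rhs = [89.4866, 18.2019]ᵀ  (here Σt = 19.0000, Σ(t)² = 99.0000, Σln y = 18.2019, Σt·ln y = 89.4866).
Δ = 99.0000·5 − (19.0000)² = 134.0000; k = (89.4866·5 − 19.0000·18.2019)/134.0000 = 0.75819, ln C = (99.0000·18.2019 − 19.0000·89.4866)/134.0000 = 0.75926.

k = 0.758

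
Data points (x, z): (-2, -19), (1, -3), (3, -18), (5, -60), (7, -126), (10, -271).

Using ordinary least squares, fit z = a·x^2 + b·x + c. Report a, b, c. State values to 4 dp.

a = -3.0166, b = 3.2306, c = -1.2357

From the data, Σx^2·x^2 = 13124, Σx^2·x = 1488, Σx^2 = 188, Σx·x = 188, Σx = 24, Σ1 = 6.
Right-hand side: Σx^2·z = -35015, Σx·z = -3911, Σz = -497.
Solving the 3×3 system (Gaussian elimination) gives a = -12175/4036, b = 299893/92828, c = -28677/23207.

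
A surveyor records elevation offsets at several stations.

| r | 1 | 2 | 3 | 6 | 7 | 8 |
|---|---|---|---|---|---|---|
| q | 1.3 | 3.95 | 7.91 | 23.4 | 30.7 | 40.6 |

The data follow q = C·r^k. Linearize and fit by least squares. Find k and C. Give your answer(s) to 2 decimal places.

k = 1.64, C = 1.29

Taking logs, ln q = k·ln r + ln C, so regress ln q on ln r.
Σln r = 7.6089, Σ(ln r)² = 13.0084, Σln q = 13.9850, Σln r·ln q = 23.2383.
Equations: 13.0084·k + 7.6089·ln C = 23.2383;  7.6089·k + 6·ln C = 13.9850.
Δ = 13.0084·6 − (7.6089)² = 20.1558; k = (23.2383·6 − 7.6089·13.9850)/20.1558 = 1.63823, ln C = (13.0084·13.9850 − 7.6089·23.2383)/20.1558 = 0.25331, so C = exp(0.25331) = 1.28829.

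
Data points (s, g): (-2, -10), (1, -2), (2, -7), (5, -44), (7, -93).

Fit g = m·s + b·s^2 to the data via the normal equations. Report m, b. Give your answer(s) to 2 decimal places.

m = 1.00, b = -2.02

Sums needed: Σs·s = 83, Σs·s^2 = 469, Σs^2·s^2 = 3059.
Right-hand side: Σs·g = -867, Σs^2·g = -5727.
Normal equations: [[83, 469]; [469, 3059]]·[m, b]ᵀ = [-867, -5727]ᵀ.
Δ = 83·3059 − 469² = 33936.
m = ((-867)·3059 − 469·(-5727))/33936 = 805/808; b = (83·(-5727) − 469·(-867))/33936 = -11453/5656.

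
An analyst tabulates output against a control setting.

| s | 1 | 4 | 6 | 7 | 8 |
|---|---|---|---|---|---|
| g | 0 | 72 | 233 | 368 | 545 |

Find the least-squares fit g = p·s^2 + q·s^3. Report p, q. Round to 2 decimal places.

p = 0.41, q = 1.01

The normal system AᵀA·[p, q]ᵀ = Aᵀg is [[8050, 58376]; [58376, 430546]]·[p, q]ᵀ = [62452, 460200]ᵀ.
Eliminating q: 430546·(row 1) − 58376·(row 2) gives 58137924·p = 430546·62452 − 58376·460200 = 23823592, so p = 458146/1118037.
Then q = (460200 − 58376·(458146/1118037))/430546 = 1132924/1118037.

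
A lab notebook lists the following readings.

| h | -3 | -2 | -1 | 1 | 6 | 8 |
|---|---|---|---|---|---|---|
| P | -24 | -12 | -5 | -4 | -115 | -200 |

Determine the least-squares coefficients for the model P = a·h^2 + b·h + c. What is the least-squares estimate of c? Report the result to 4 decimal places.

AᵀA·[a, b, c]ᵀ = AᵀP reads: 5491·a + 693·b + 115·c = -17213;  693·a + 115·b + 9·c = -2193;  115·a + 9·b + 6·c = -360.
(Σh^2·h^2 = 5491, Σh^2·h = 693, Σh^2 = 115, Σh·h = 115, Σh = 9, Σ1 = 6, Σh^2·P = -17213, Σh·P = -2193, ΣP = -360.)
Row-reducing yields a = -559149/188080, b = -195657/188080, c = -68573/47020.

c = -1.4584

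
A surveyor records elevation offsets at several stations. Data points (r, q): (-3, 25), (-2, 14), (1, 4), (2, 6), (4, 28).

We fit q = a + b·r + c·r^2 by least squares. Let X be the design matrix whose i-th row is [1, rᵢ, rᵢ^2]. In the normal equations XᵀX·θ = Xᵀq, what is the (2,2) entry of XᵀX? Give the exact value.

Row 2 ↔ basis r, column 2 ↔ basis r, so (XᵀX)_{2,2} = Σᵢ (r)·(r) = (-3)·(-3) + (-2)·(-2) + (1)·(1) + (2)·(2) + (4)·(4) = 34.

34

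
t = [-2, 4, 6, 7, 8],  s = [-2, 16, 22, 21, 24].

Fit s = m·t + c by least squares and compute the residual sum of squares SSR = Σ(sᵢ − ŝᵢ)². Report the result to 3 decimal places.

Entries of MᵀM: Σt·t = 169, Σt = 23, Σ1 = 5.
Moment sums: Σt·s = 539, Σs = 81.
Normal equations: [[169, 23]; [23, 5]]·[m, c]ᵀ = [539, 81]ᵀ.
Determinant 169·5 − 23² = 316.
m = (539·5 − 23·81)/316 = 208/79; c = (169·81 − 23·539)/316 = 323/79.
Residuals: -65/79, 109/79, 167/79, -120/79, -91/79; SSR = 844/79.

SSR = 10.684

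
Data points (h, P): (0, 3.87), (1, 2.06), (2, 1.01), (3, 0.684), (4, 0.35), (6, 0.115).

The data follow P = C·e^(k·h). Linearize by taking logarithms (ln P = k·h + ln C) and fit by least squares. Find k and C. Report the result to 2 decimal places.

Taking logs, ln P = k·h + ln C, so regress ln P on h.
Σh = 16.0000, Σ(h)² = 66.0000, Σln P = -1.5065, Σh·ln P = -17.5730.
Equations: 66.0000·k + 16.0000·ln C = -17.5730;  16.0000·k + 6·ln C = -1.5065.
Solving (det = 140.0000): k = -0.58095, ln C = 1.29812, so C = exp(1.29812) = 3.66241.

k = -0.58, C = 3.66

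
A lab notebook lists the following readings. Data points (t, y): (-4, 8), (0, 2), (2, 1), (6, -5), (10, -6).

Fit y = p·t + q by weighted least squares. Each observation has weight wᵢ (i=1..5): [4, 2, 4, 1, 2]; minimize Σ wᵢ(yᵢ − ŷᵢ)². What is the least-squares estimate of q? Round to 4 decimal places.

Sums needed: Σwᵢ·t·t = 316, Σwᵢ·t = 18, Σwᵢ·1 = 13.
Right-hand side: Σwᵢ·t·y = -270, Σwᵢ·y = 23.
So XᵀWX·[p, q]ᵀ = XᵀWy: [[316, 18]; [18, 13]]·[p, q]ᵀ = [-270, 23]ᵀ.
Eliminating q: 13·(row 1) − 18·(row 2) gives 3784·p = 13·(-270) − 18·23 = -3924, so p = -981/946.
Then q = (23 − 18·(-981/946))/13 = 1516/473.

q = 3.2051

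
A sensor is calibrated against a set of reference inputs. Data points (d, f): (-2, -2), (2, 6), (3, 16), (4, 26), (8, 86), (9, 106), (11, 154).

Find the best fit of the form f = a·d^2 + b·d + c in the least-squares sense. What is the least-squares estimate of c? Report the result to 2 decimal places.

Sums needed: Σd^2·d^2 = 25667, Σd^2·d = 2663, Σd^2 = 299, Σd·d = 299, Σd = 35, Σ1 = 7.
For Xᵀf: Σd^2·f = 33300, Σd·f = 3504, Σf = 392.
XᵀX·[a, b, c]ᵀ = Xᵀf becomes [[25667, 2663, 299]; [2663, 299, 35]; [299, 35, 7]]·[a, b, c]ᵀ = [33300, 3504, 392]ᵀ.
Solving the 3×3 system (Gaussian elimination) gives a = 36393/34243, b = 83582/34243, c = -54803/34243.

c = -1.60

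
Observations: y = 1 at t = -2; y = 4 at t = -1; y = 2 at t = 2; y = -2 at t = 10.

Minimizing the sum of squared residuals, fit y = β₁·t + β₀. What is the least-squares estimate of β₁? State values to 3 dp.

Normal-equation sums: Σt·t = 109, Σt = 9, Σ1 = 4.
Right-hand side: Σt·y = -22, Σy = 5.
Normal equations: [[109, 9]; [9, 4]]·[β₁, β₀]ᵀ = [-22, 5]ᵀ.
Determinant 109·4 − 9² = 355.
β₁ = ((-22)·4 − 9·5)/355 = -133/355; β₀ = (109·5 − 9·(-22))/355 = 743/355.

β₁ = -0.375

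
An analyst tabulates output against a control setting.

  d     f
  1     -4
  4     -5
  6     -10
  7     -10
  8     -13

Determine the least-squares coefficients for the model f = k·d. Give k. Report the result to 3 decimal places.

Forming XᵀX = [[166]] and Xᵀf = [-258]ᵀ gives XᵀX·[k]ᵀ = Xᵀf.
Hence k = -258 / 166 ≈ -1.55422.

k = -1.554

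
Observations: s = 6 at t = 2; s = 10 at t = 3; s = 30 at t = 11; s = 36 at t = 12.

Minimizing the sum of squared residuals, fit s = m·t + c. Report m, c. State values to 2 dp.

m = 2.80, c = 0.87

Sums needed: Σt·t = 278, Σt = 28, Σ1 = 4.
Right-hand side: Σt·s = 804, Σs = 82.
So AᵀA·[m, c]ᵀ = Aᵀs: [[278, 28]; [28, 4]]·[m, c]ᵀ = [804, 82]ᵀ.
Δ = 278·4 − 28² = 328.
m = (804·4 − 28·82)/328 = 115/41; c = (278·82 − 28·804)/328 = 71/82.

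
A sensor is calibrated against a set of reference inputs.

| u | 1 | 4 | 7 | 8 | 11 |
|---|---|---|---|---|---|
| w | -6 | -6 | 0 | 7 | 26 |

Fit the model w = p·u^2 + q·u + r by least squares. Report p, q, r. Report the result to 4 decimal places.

MᵀM·[p, q, r]ᵀ = Mᵀw reads: 21395·p + 2251·q + 251·r = 3492;  2251·p + 251·q + 31·r = 312;  251·p + 31·q + 5·r = 21.
Solving the 3×3 system (Gaussian elimination) gives p = 2365/4776, q = -4393/1592, r = -8477/2388.

p = 0.4952, q = -2.7594, r = -3.5498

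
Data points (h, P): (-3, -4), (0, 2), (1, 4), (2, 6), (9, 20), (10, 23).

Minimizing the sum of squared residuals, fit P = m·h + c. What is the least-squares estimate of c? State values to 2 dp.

c = 2.01

Entries of XᵀX: Σh·h = 195, Σh = 19, Σ1 = 6.
For XᵀP: Σh·P = 438, ΣP = 51.
So XᵀX·[m, c]ᵀ = XᵀP: [[195, 19]; [19, 6]]·[m, c]ᵀ = [438, 51]ᵀ.
Δ = 195·6 − 19² = 809.
m = (438·6 − 19·51)/809 = 1659/809; c = (195·51 − 19·438)/809 = 1623/809.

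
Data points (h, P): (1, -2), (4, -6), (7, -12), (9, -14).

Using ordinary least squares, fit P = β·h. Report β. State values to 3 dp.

The normal system MᵀM·[β]ᵀ = MᵀP is [[147]]·[β]ᵀ = [-236]ᵀ.
β = (-236)/147 = -1.60544.

β = -1.605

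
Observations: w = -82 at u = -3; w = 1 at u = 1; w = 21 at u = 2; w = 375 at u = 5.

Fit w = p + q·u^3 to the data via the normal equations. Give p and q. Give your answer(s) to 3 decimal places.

From the data, Σ1 = 4, Σu^3 = 107, Σu^3·u^3 = 16419.
Right-hand side: Σw = 315, Σu^3·w = 49258.
So XᵀX·[p, q]ᵀ = Xᵀw: [[4, 107]; [107, 16419]]·[p, q]ᵀ = [315, 49258]ᵀ.
Eliminating q: 16419·(row 1) − 107·(row 2) gives 54227·p = 16419·315 − 107·49258 = -98621, so p = -98621/54227.
Then q = (49258 − 107·(-98621/54227))/16419 = 163327/54227.

p = -1.819, q = 3.012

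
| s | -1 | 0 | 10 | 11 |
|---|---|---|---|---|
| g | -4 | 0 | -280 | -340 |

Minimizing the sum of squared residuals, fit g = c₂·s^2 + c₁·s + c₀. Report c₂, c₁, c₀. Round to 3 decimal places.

Entries of MᵀM: Σs^2·s^2 = 24642, Σs^2·s = 2330, Σs^2 = 222, Σs·s = 222, Σs = 20, Σ1 = 4.
For Mᵀg: Σs^2·g = -69144, Σs·g = -6536, Σg = -624.
MᵀM·[c₂, c₁, c₀]ᵀ = Mᵀg becomes [[24642, 2330, 222]; [2330, 222, 20]; [222, 20, 4]]·[c₂, c₁, c₀]ᵀ = [-69144, -6536, -624]ᵀ.
Solving the 3×3 system (Gaussian elimination) gives c₂ = -32/11, c₁ = 12/11, c₀ = 0.

c₂ = -2.909, c₁ = 1.091, c₀ = 0.000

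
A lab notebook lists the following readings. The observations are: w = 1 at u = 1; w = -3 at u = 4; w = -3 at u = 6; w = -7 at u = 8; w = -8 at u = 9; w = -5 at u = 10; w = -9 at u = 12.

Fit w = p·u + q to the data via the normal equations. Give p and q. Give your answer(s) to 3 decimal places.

Normal-equation sums: Σu·u = 442, Σu = 50, Σ1 = 7.
And Σu·w = -315, Σw = -34.
Normal equations: [[442, 50]; [50, 7]]·[p, q]ᵀ = [-315, -34]ᵀ.
Determinant 442·7 − 50² = 594.
p = ((-315)·7 − 50·(-34))/594 = -505/594; q = (442·(-34) − 50·(-315))/594 = 361/297.

p = -0.850, q = 1.215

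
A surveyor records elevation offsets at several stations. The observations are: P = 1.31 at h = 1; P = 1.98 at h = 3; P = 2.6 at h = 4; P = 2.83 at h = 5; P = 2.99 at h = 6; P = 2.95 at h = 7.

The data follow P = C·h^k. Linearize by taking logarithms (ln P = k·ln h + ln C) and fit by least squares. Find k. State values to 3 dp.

k = 0.452

Let Y = ln P. Fitting Y = k·ln h + ln C by least squares:
Sums: Σln h = 7.8320, Σ(ln h)² = 12.7160, Σln P = 5.1260, Σln h·ln P = 7.8169.
Normal system: [[12.7160, 7.8320]; [7.8320, 6]]·[k, ln C]ᵀ = [7.8169, 5.1260]ᵀ.
Δ = 12.7160·6 − (7.8320)² = 14.9557; k = (7.8169·6 − 7.8320·5.1260)/14.9557 = 0.45164, ln C = (12.7160·5.1260 − 7.8320·7.8169)/14.9557 = 0.26479.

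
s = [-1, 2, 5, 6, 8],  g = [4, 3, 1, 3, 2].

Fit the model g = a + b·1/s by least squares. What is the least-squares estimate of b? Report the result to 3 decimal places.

b = -1.146

With design matrix X, XᵀX = [[5, -1/120]; [-1/120, 19201/14400]] and Xᵀg = [13, -31/20]ᵀ.
det = 5·(19201/14400) − (-1/120)² = 24001/3600.
a = (13·(19201/14400) − (-1/120)·(-31/20))/(24001/3600) = 249427/96004; b = (5·(-31/20) − (-1/120)·13)/(24001/3600) = -27510/24001.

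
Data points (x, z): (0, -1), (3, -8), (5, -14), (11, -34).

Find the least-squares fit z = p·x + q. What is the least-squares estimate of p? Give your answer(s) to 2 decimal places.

The normal system AᵀA·[p, q]ᵀ = Aᵀz is [[155, 19]; [19, 4]]·[p, q]ᵀ = [-468, -57]ᵀ.
Eliminating q: 4·(row 1) − 19·(row 2) gives 259·p = 4·(-468) − 19·(-57) = -789, so p = -789/259.
Then q = ((-57) − 19·(-789/259))/4 = 57/259.

p = -3.05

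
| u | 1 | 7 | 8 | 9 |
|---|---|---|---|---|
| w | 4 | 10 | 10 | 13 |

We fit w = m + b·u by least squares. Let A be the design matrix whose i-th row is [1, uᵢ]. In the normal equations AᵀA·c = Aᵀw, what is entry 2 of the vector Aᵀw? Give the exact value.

Entry 2 ↔ basis u, so (Aᵀw)_{2} = Σᵢ (u)·wᵢ = (1)·(4) + (7)·(10) + (8)·(10) + (9)·(13) = 271.

271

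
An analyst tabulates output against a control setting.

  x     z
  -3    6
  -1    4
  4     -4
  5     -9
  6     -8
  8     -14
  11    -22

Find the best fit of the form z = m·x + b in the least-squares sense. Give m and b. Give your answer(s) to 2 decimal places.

m = -1.98, b = 1.76

With design matrix A, AᵀA = [[272, 30]; [30, 7]] and Aᵀz = [-485, -47]ᵀ.
Eliminating b: 7·(row 1) − 30·(row 2) gives 1004·m = 7·(-485) − 30·(-47) = -1985, so m = -1985/1004.
Then b = ((-47) − 30·(-1985/1004))/7 = 883/502.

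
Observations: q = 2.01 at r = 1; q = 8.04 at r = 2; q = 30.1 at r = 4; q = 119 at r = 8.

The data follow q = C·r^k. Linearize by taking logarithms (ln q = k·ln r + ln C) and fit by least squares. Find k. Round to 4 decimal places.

k = 1.9567

Let Y = ln q. Fitting Y = k·ln r + ln C by least squares:
Σln r = 4.1589, Σ(ln r)² = 6.7263, Σln q = 10.9662, Σln r·ln q = 16.1024.
Equations: 6.7263·k + 4.1589·ln C = 16.1024;  4.1589·k + 4·ln C = 10.9662.
Slope k = (n·Σln r·ln q − Σln r·Σln q)/(n·Σ(ln r)² − (Σln r)²) = (4·16.1024 − 4.1589·10.9662)/9.6091 = 1.95674; ln C = (Σln q − k·Σln r)/n = 0.70709.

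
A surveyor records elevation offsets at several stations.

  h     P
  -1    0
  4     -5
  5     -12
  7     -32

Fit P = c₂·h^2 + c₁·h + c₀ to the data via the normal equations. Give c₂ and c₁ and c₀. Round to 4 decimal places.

Setting ∂/∂c₂ … = 0 gives: 3283·c₂ + 531·c₁ + 91·c₀ = -1948;  531·c₂ + 91·c₁ + 15·c₀ = -304;  91·c₂ + 15·c₁ + 4·c₀ = -49.
(Σh^2·h^2 = 3283, Σh^2·h = 531, Σh^2 = 91, Σh·h = 91, Σh = 15, Σ1 = 4, Σh^2·P = -1948, Σh·P = -304, ΣP = -49.)
Solving the 3×3 system (Gaussian elimination) gives c₂ = -1, c₁ = 2, c₀ = 3.

c₂ = -1.0000, c₁ = 2.0000, c₀ = 3.0000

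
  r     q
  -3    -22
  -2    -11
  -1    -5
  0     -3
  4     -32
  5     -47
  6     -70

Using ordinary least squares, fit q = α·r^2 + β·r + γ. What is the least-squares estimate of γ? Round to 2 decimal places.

γ = -2.55

Sums needed: Σr^2·r^2 = 2275, Σr^2·r = 369, Σr^2 = 91, Σr·r = 91, Σr = 9, Σ1 = 7.
Moment sums: Σr^2·q = -4454, Σr·q = -690, Σq = -190.
Normal equations: [[2275, 369, 91]; [369, 91, 9]; [91, 9, 7]]·[α, β, γ]ᵀ = [-4454, -690, -190]ᵀ.
Solving the 3×3 system (Gaussian elimination) gives α = -4951/2541, β = 69/121, γ = -6470/2541.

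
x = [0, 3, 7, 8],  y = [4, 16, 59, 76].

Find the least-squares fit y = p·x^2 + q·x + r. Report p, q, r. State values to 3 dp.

p = 1.012, q = 0.843, r = 4.096

With design matrix A, AᵀA = [[6578, 882, 122]; [882, 122, 18]; [122, 18, 4]] and Aᵀy = [7899, 1069, 155]ᵀ.
Row-reducing yields p = 3161/3124, q = 2633/3124, r = 3199/781.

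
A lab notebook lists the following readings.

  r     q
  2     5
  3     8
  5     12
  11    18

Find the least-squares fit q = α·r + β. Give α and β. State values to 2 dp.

α = 1.36, β = 3.62

Entries of XᵀX: Σr·r = 159, Σr = 21, Σ1 = 4.
Moment sums: Σr·q = 292, Σq = 43.
det = 159·4 − 21² = 195.
α = (292·4 − 21·43)/195 = 53/39; β = (159·43 − 21·292)/195 = 47/13.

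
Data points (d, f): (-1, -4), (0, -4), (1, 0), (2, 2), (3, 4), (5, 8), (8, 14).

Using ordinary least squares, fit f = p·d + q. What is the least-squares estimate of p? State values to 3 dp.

Sums needed: Σd·d = 104, Σd = 18, Σ1 = 7.
And Σd·f = 172, Σf = 20.
XᵀX·[p, q]ᵀ = Xᵀf becomes [[104, 18]; [18, 7]]·[p, q]ᵀ = [172, 20]ᵀ.
det = 104·7 − 18² = 404.
p = (172·7 − 18·20)/404 = 211/101; q = (104·20 − 18·172)/404 = -254/101.

p = 2.089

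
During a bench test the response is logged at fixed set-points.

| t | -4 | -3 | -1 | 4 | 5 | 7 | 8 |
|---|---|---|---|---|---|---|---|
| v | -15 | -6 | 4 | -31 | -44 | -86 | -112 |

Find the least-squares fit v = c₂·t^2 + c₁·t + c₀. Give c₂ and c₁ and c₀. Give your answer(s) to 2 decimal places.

Normal-equation sums: Σt^2·t^2 = 7716, Σt^2·t = 952, Σt^2 = 180, Σt·t = 180, Σt = 16, Σ1 = 7.
And Σt^2·v = -13268, Σt·v = -1768, Σv = -290.
Normal equations: [[7716, 952, 180]; [952, 180, 16]; [180, 16, 7]]·[c₂, c₁, c₀]ᵀ = [-13268, -1768, -290]ᵀ.
Inverting the 3×3 Gram matrix, [c₂, c₁, c₀]ᵀ = [-103265/65891, -118504/65891, 196482/65891]ᵀ.

c₂ = -1.57, c₁ = -1.80, c₀ = 2.98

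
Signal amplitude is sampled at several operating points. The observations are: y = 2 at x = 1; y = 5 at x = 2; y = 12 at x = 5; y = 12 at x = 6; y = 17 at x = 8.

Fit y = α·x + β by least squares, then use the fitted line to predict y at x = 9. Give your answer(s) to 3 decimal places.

Compute the Gram sums: Σx·x = 130, Σx = 22, Σ1 = 5.
Moment sums: Σx·y = 280, Σy = 48.
det = 130·5 − 22² = 166.
α = (280·5 − 22·48)/166 = 172/83; β = (130·48 − 22·280)/166 = 40/83.
At x = 9: ŷ = (172/83)·(9) + (40/83)·(1) = 1588/83.

ŷ = 19.133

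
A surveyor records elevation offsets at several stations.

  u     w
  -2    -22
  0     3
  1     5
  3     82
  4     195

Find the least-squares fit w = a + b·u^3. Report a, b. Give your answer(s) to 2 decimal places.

a = 2.10, b = 3.01

The normal system XᵀX·[a, b]ᵀ = Xᵀw is [[5, 84]; [84, 4890]]·[a, b]ᵀ = [263, 14875]ᵀ.
Eliminating b: 4890·(row 1) − 84·(row 2) gives 17394·a = 4890·263 − 84·14875 = 36570, so a = 6095/2899.
Then b = (14875 − 84·(6095/2899))/4890 = 52283/17394.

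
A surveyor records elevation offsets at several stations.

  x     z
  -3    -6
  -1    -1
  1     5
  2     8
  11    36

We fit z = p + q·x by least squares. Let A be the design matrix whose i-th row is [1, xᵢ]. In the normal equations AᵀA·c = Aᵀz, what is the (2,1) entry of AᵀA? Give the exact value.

10

Row 2 ↔ basis x, column 1 ↔ basis 1, so (AᵀA)_{2,1} = Σᵢ x = (-3)·(1) + (-1)·(1) + (1)·(1) + (2)·(1) + (11)·(1) = 10.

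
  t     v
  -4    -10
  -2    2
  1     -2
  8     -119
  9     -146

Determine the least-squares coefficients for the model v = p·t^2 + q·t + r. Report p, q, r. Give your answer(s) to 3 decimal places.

Entries of AᵀA: Σt^2·t^2 = 10930, Σt^2·t = 1170, Σt^2 = 166, Σt·t = 166, Σt = 12, Σ1 = 5.
And Σt^2·v = -19596, Σt·v = -2232, Σv = -275.
Normal equations: [[10930, 1170, 166]; [1170, 166, 12]; [166, 12, 5]]·[p, q, r]ᵀ = [-19596, -2232, -275]ᵀ.
Row-reducing yields p = -278725/185116, q = -553485/185116, r = 200327/92558.

p = -1.506, q = -2.990, r = 2.164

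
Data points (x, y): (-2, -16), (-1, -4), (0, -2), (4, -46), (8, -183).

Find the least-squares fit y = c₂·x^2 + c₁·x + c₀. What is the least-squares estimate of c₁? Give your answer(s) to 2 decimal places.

c₁ = 0.76

With design matrix A, AᵀA = [[4369, 567, 85]; [567, 85, 9]; [85, 9, 5]] and Aᵀy = [-12516, -1612, -251]ᵀ.
Inverting the 3×3 Gram matrix, [c₂, c₁, c₀]ᵀ = [-218021/74438, 56653/74438, -66203/37219]ᵀ.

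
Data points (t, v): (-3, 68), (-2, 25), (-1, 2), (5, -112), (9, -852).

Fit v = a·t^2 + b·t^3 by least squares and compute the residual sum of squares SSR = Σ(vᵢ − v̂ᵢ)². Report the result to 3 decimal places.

Compute the Gram sums: Σt^2·t^2 = 7284, Σt^2·t^3 = 61898, Σt^3·t^3 = 547860.
For Xᵀv: Σt^2·v = -71098, Σt^3·v = -637146.
Determinant 7284·547860 − 61898² = 159249836.
a = ((-71098)·547860 − 61898·(-637146))/159249836 = 121578207/39812459; b = (7284·(-637146) − 61898·(-71098))/159249836 = -60036865/39812459.
Residuals: -7952006/39812459, 28703727/39812459, -101990154/39812459, 6157542/39812459, -1175250/39812459; SSR = 284544755/39812459.

SSR = 7.147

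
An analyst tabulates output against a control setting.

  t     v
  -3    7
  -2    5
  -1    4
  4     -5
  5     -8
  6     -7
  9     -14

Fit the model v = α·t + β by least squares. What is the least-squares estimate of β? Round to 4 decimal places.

Forming MᵀM = [[172, 18]; [18, 7]] and Mᵀv = [-263, -18]ᵀ gives MᵀM·[α, β]ᵀ = Mᵀv.
Eliminating β: 7·(row 1) − 18·(row 2) gives 880·α = 7·(-263) − 18·(-18) = -1517, so α = -1517/880.
Then β = ((-18) − 18·(-1517/880))/7 = 819/440.

β = 1.8614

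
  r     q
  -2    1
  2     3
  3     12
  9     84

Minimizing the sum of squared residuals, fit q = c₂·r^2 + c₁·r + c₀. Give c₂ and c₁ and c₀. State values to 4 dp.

c₂ = 0.9418, c₁ = 0.9823, c₀ = -1.0202

Setting ∂/∂c₂ … = 0 gives: 6674·c₂ + 756·c₁ + 98·c₀ = 6928;  756·c₂ + 98·c₁ + 12·c₀ = 796;  98·c₂ + 12·c₁ + 4·c₀ = 100.
Inverting the 3×3 Gram matrix, [c₂, c₁, c₀]ᵀ = [24242/25741, 25286/25741, -26262/25741]ᵀ.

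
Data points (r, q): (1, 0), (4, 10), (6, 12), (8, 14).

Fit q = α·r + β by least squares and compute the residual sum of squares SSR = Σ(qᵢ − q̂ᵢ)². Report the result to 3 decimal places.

SSR = 10.991

Normal-equation sums: Σr·r = 117, Σr = 19, Σ1 = 4.
For Xᵀq: Σr·q = 224, Σq = 36.
Normal equations: [[117, 19]; [19, 4]]·[α, β]ᵀ = [224, 36]ᵀ.
Determinant 117·4 − 19² = 107.
α = (224·4 − 19·36)/107 = 212/107; β = (117·36 − 19·224)/107 = -44/107.
Residuals: -168/107, 266/107, 56/107, -154/107; SSR = 1176/107.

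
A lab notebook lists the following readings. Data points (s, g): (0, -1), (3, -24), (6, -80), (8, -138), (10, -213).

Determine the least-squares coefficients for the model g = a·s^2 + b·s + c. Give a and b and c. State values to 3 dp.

From the data, Σs^2·s^2 = 15473, Σs^2·s = 1755, Σs^2 = 209, Σs·s = 209, Σs = 27, Σ1 = 5.
Right-hand side: Σs^2·g = -33228, Σs·g = -3786, Σg = -456.
Solving the 3×3 system (Gaussian elimination) gives a = -13805/6956, b = -8853/6956, c = -2383/1739.

a = -1.985, b = -1.273, c = -1.370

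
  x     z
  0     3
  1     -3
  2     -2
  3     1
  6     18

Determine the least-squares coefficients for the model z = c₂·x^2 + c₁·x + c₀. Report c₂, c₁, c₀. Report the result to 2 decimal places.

c₂ = 1.14, c₁ = -4.14, c₀ = 1.90

Compute the Gram sums: Σx^2·x^2 = 1394, Σx^2·x = 252, Σx^2 = 50, Σx·x = 50, Σx = 12, Σ1 = 5.
For Aᵀz: Σx^2·z = 646, Σx·z = 104, Σz = 17.
So AᵀA·[c₂, c₁, c₀]ᵀ = Aᵀz: [[1394, 252, 50]; [252, 50, 12]; [50, 12, 5]]·[c₂, c₁, c₀]ᵀ = [646, 104, 17]ᵀ.
Solving the 3×3 system (Gaussian elimination) gives c₂ = 2186/1911, c₁ = -2638/637, c₀ = 3631/1911.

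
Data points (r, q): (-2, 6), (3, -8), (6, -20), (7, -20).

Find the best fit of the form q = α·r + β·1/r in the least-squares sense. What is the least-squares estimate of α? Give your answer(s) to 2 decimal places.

α = -3.06

Forming MᵀM = [[98, 4]; [4, 361/882]] and Mᵀq = [-296, -83/7]ᵀ gives MᵀM·[α, β]ᵀ = Mᵀq.
Determinant 98·(361/882) − 4² = 217/9.
α = ((-296)·(361/882) − 4·(-83/7))/(217/9) = -32512/10633; β = (98·(-83/7) − 4·(-296))/(217/9) = 198/217.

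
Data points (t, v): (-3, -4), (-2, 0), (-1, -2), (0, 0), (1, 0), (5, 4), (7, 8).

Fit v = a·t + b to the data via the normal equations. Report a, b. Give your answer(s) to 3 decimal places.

Setting ∂/∂a … = 0 gives: 89·a + 7·b = 90;  7·a + 7·b = 6.
Determinant 89·7 − 7² = 574.
a = (90·7 − 7·6)/574 = 42/41; b = (89·6 − 7·90)/574 = -48/287.

a = 1.024, b = -0.167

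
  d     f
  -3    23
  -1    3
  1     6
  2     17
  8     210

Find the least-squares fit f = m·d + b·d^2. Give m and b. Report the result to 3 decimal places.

m = 1.669, b = 3.075

Entries of AᵀA: Σd·d = 79, Σd·d^2 = 493, Σd^2·d^2 = 4195.
And Σd·f = 1648, Σd^2·f = 13724.
Determinant 79·4195 − 493² = 88356.
m = (1648·4195 − 493·13724)/88356 = 36857/22089; b = (79·13724 − 493·1648)/88356 = 67933/22089.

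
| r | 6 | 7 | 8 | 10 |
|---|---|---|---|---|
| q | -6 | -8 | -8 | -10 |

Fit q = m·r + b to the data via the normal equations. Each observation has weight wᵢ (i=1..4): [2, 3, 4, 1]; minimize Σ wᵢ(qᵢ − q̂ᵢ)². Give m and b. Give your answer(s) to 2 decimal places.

With design matrix A, AᵀWA = [[575, 75]; [75, 10]] and AᵀWq = [-596, -78]ᵀ.
Δ = 575·10 − 75² = 125.
m = ((-596)·10 − 75·(-78))/125 = -22/25; b = (575·(-78) − 75·(-596))/125 = -6/5.

m = -0.88, b = -1.20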